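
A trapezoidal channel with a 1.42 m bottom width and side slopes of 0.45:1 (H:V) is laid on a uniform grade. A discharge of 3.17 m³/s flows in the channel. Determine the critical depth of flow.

At critical depth, Q² T / (g A³) = 1, i.e. A³/T = Q²/g = 3.17²/9.81 = 1.024.
At y = 0.519 m: A³/T = 0.3349 — low.
At y = 0.913 m: A³/T = 2.083 — high.
At y = 0.735 m: A³/T = 1.024 — ≈ 1.024.

y_c = 0.735 m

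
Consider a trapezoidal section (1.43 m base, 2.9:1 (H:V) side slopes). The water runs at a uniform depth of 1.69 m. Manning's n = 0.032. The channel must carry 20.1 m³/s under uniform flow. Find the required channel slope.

With bottom width b = 1.43 m and side slope z = 2.9: A = (b + zy)y = (1.43 + 2.9×1.69)×1.69 = 10.7 m²; P = b + 2y√(1+z²) = 1.43 + 2×1.69×3.068 = 11.8 m.
Hydraulic radius R = A/P = 10.7/11.8 = 0.9069 m.
From Manning's equation, S = [nQ / (1 A R^(2/3))]² = [0.032 × 20.1 / (1 × 10.7 × 0.9069^(2/3))]² = 0.00412.

S = 0.00412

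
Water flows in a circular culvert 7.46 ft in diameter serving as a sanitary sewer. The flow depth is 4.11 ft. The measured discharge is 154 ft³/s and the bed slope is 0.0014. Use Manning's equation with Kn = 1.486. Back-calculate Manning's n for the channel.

For a circular section of diameter D = 7.46 ft at depth y = 4.11 ft, the central angle is θ = 2 arccos(1 − 2y/D) = 3.346 rad. Then A = (D²/8)(θ − sin θ) = 24.68 ft² and P = Dθ/2 = 12.48 ft.
Hydraulic radius R = A/P = 24.68/12.48 = 1.978 ft.
Rearranging Manning's equation: n = (1.486/Q) A R^(2/3) S^(1/2) = (1.486/154) × 24.68 × 1.978^(2/3) × √0.0014 = 0.014.

n = 0.014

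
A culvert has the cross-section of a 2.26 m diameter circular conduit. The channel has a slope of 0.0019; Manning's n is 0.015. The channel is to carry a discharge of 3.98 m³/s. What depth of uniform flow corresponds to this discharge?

y_n = 1.13 m

Manning's equation rearranged: A R^(2/3) = nQ / (1·√S) = 0.015 × 3.98 / (√0.0019) = 1.37.
Try y = 0.94 m: A R^(2/3) = 0.9919 — short.
Try y = 1.29 m: A R^(2/3) = 1.704 — over.
Try y = 1.13 m: A R^(2/3) = 1.371 — matches.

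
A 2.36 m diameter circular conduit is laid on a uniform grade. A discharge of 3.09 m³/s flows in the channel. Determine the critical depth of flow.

y_c = 0.795 m

At critical depth, Q² T / (g A³) = 1, i.e. A³/T = Q²/g = 3.09²/9.81 = 0.9733.
Trying y = 0.672 m: A³/T = 0.5077 — too small.
Trying y = 0.97 m: A³/T = 2.094 — too large.
Trying y = 0.795 m: A³/T = 0.9734 — close enough.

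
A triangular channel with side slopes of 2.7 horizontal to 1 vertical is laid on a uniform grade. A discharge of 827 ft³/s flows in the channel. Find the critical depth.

At critical depth, Q² T / (g A³) = 1, i.e. A³/T = Q²/g = 827²/32.2 = 21240.
Trying y = 6.14 ft: A³/T = 31810 — too large.
Trying y = 5.02 ft: A³/T = 11620 — too small.
Trying y = 5.66 ft: A³/T = 21170 — matches.

y_c = 5.66 ft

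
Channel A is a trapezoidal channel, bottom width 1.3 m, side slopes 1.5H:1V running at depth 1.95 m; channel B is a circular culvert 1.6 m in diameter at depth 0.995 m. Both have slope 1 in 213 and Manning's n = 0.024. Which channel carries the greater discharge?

Channel A: With bottom width b = 1.3 m and side slope z = 1.5: A = (b + zy)y = (1.3 + 1.5×1.95)×1.95 = 8.239 m²; P = b + 2y√(1+z²) = 1.3 + 2×1.95×1.803 = 8.331 m. Hydraulic radius R = A/P = 8.239/8.331 = 0.9889 m. Q_A = (1/0.024)·8.239·0.9889^(2/3)·√0.004695 = 23.35 m³/s.
Channel B: For a circular section of diameter D = 1.6 m at depth y = 0.995 m, the central angle is θ = 2 arccos(1 − 2y/D) = 3.634 rad. Then A = (D²/8)(θ − sin θ) = 1.314 m² and P = Dθ/2 = 2.907 m. Hydraulic radius R = A/P = 1.314/2.907 = 0.452 m. Q_B = (1/0.024)·1.314·0.452^(2/3)·√0.004695 = 2.21 m³/s.
Q_A = 23.35 m³/s vs Q_B = 2.21 m³/s, so channel A carries more.

channel A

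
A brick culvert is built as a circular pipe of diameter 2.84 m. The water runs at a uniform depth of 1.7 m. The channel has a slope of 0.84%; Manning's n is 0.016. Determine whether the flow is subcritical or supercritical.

supercritical

For a circular section of diameter D = 2.84 m at depth y = 1.7 m, the central angle is θ = 2 arccos(1 − 2y/D) = 3.539 rad. Then A = (D²/8)(θ − sin θ) = 3.957 m² and P = Dθ/2 = 5.025 m.
Hydraulic radius R = A/P = 3.957/5.025 = 0.7876 m.
V = (1/n) R^(2/3) √S = (1/0.016) × 0.7876^(2/3) × √0.0084 = 4.885 m/s. Hydraulic depth D_h = A/T = 3.957/2.784 = 1.421 m.
Froude number Fr = V/√(g·D_h) = 4.885/√(9.81×1.421) = 1.31, which is greater than 1, so the flow is supercritical.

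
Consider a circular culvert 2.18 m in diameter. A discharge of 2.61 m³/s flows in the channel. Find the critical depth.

y_c = 0.746 m

At critical depth, Q² T / (g A³) = 1, i.e. A³/T = Q²/g = 2.61²/9.81 = 0.6944.
Try y = 0.656 m: A³/T = 0.423 — too small.
Try y = 0.952 m: A³/T = 1.777 — too large.
Try y = 0.746 m: A³/T = 0.6956 — matches.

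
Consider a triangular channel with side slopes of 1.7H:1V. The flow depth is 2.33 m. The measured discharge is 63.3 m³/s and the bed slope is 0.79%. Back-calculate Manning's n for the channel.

For a triangular section with side slope z = 1.7: A = zy² = 1.7×2.33² = 9.229 m²; P = 2y√(1+z²) = 2×2.33×1.972 = 9.191 m.
Hydraulic radius R = A/P = 9.229/9.191 = 1.004 m.
Rearranging Manning's equation: n = (1/Q) A R^(2/3) S^(1/2) = (1/63.3) × 9.229 × 1.004^(2/3) × √0.0079 = 0.013.

n = 0.013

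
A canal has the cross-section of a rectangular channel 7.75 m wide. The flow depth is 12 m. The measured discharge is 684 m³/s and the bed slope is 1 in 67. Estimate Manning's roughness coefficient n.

n = 0.034

Flow area A = b·y = 7.75 × 12 = 93 m². Wetted perimeter P = b + 2y = 7.75 + 2×12 = 31.75 m.
Hydraulic radius R = A/P = 93/31.75 = 2.929 m.
Rearranging Manning's equation: n = (1/Q) A R^(2/3) S^(1/2) = (1/684) × 93 × 2.929^(2/3) × √0.01493 = 0.034.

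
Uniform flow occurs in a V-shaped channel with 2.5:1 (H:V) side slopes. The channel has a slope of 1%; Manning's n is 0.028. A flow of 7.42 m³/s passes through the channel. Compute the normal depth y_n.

y_n = 1.13 m

Manning's equation rearranged: A R^(2/3) = nQ / (1·√S) = 0.028 × 7.42 / (√0.01) = 2.078.
Trying y = 0.826 m: A R^(2/3) = 0.9003 — short.
Trying y = 1.24 m: A R^(2/3) = 2.66 — over.
Trying y = 1.13 m: A R^(2/3) = 2.076 — matches.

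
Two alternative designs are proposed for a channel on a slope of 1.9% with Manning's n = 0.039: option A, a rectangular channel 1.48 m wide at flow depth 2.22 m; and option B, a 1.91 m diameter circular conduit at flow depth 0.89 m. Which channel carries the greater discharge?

Channel A: Flow area A = b·y = 1.48 × 2.22 = 3.286 m². Wetted perimeter P = b + 2y = 1.48 + 2×2.22 = 5.92 m. Hydraulic radius R = A/P = 3.286/5.92 = 0.555 m. Q_A = (1/0.039)·3.286·0.555^(2/3)·√0.019 = 7.843 m³/s.
Channel B: For a circular section of diameter D = 1.91 m at depth y = 0.89 m, the central angle is θ = 2 arccos(1 − 2y/D) = 3.005 rad. Then A = (D²/8)(θ − sin θ) = 1.309 m² and P = Dθ/2 = 2.87 m. Hydraulic radius R = A/P = 1.309/2.87 = 0.4559 m. Q_B = (1/0.039)·1.309·0.4559^(2/3)·√0.019 = 2.74 m³/s.
Q_A = 7.843 m³/s vs Q_B = 2.74 m³/s, so channel A carries more.

channel A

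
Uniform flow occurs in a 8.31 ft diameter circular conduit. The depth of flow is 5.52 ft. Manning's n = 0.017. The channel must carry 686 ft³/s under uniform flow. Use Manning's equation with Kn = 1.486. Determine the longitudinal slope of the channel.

For a circular section of diameter D = 8.31 ft at depth y = 5.52 ft, the central angle is θ = 2 arccos(1 − 2y/D) = 3.811 rad. Then A = (D²/8)(θ − sin θ) = 38.25 ft² and P = Dθ/2 = 15.83 ft.
Hydraulic radius R = A/P = 38.25/15.83 = 2.416 ft.
From Manning's equation, S = [nQ / (1.486 A R^(2/3))]² = [0.017 × 686 / (1.486 × 38.25 × 2.416^(2/3))]² = 0.013.

S = 0.013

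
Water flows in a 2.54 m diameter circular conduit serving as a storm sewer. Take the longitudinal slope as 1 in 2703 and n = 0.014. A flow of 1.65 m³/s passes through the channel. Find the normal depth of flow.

Manning's equation rearranged: A R^(2/3) = nQ / (1·√S) = 0.014 × 1.65 / (√0.00037) = 1.201.
Trying y = 1.24 m: A R^(2/3) = 1.797 — over.
Trying y = 0.749 m: A R^(2/3) = 0.709 — short.
Trying y = 0.989 m: A R^(2/3) = 1.201 — ≈ 1.201.

y_n = 0.989 m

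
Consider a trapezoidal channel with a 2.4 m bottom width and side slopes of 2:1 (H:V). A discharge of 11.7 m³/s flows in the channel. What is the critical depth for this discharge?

At critical depth, Q² T / (g A³) = 1, i.e. A³/T = Q²/g = 11.7²/9.81 = 13.95.
At y = 1.23 m: A³/T = 29.18 — too large.
At y = 0.695 m: A³/T = 3.528 — too small.
At y = 1.01 m: A³/T = 13.81 — matches.

y_c = 1.01 m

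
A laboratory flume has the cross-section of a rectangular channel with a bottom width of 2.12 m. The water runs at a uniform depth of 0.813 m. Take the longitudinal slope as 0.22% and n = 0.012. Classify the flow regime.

subcritical

Flow area A = b·y = 2.12 × 0.813 = 1.724 m². Wetted perimeter P = b + 2y = 2.12 + 2×0.813 = 3.746 m.
Hydraulic radius R = A/P = 1.724/3.746 = 0.4601 m.
V = (1/n) R^(2/3) √S = (1/0.012) × 0.4601^(2/3) × √0.0022 = 2.33 m/s. Hydraulic depth D_h = A/T = 1.724/2.12 = 0.813 m.
Froude number Fr = V/√(g·D_h) = 2.33/√(9.81×0.813) = 0.825, which is less than 1, so the flow is subcritical.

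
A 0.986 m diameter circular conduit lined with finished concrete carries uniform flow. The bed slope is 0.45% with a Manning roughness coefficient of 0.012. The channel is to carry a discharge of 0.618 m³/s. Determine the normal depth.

y_n = 0.414 m

Manning's equation rearranged: A R^(2/3) = nQ / (1·√S) = 0.012 × 0.618 / (√0.0045) = 0.1106.
At y = 0.517 m: A R^(2/3) = 0.1626 — high.
At y = 0.304 m: A R^(2/3) = 0.06197 — low.
At y = 0.414 m: A R^(2/3) = 0.1105 — matches.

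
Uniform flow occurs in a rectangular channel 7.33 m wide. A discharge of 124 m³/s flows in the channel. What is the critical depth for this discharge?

y_c = 3.08 m

For a rectangular channel, critical depth y_c = (q²/g)^(1/3) where q = Q/b = 124/7.33 = 16.92 m²/s.
So y_c = (16.92²/9.81)^(1/3) = 3.08 m.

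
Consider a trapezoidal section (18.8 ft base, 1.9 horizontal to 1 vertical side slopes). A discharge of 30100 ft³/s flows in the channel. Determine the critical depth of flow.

y_c = 23 ft

At critical depth, Q² T / (g A³) = 1, i.e. A³/T = Q²/g = 30100²/32.2 = 28140000.
Trying y = 19.6 ft: A³/T = 14210000 — too small.
Trying y = 28.6 ft: A³/T = 71800000 — too large.
Trying y = 23 ft: A³/T = 27970000 — ≈ 28140000.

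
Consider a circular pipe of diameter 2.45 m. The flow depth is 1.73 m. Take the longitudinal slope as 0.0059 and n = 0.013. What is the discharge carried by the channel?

For a circular section of diameter D = 2.45 m at depth y = 1.73 m, the central angle is θ = 2 arccos(1 − 2y/D) = 3.991 rad. Then A = (D²/8)(θ − sin θ) = 3.558 m² and P = Dθ/2 = 4.889 m.
Hydraulic radius R = A/P = 3.558/4.889 = 0.7278 m.
Manning's equation: Q = (1/n) A R^(2/3) S^(1/2) = (1/0.013) × 3.558 × 0.7278^(2/3) × 0.0059^(1/2) = 17 m³/s.

Q = 17 m³/s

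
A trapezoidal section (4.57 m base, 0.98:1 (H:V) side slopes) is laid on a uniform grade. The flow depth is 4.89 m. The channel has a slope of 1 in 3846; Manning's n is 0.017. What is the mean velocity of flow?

V = 1.75 m/s

With bottom width b = 4.57 m and side slope z = 0.98: A = (b + zy)y = (4.57 + 0.98×4.89)×4.89 = 45.78 m²; P = b + 2y√(1+z²) = 4.57 + 2×4.89×1.4 = 18.26 m.
Hydraulic radius R = A/P = 45.78/18.26 = 2.507 m.
From Manning's equation, V = (1/n) R^(2/3) S^(1/2) = (1/0.017) × 2.507^(2/3) × 0.00026^(1/2) = 1.75 m/s.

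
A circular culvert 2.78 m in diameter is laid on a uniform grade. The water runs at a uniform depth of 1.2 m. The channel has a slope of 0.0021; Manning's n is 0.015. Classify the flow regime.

subcritical

For a circular section of diameter D = 2.78 m at depth y = 1.2 m, the central angle is θ = 2 arccos(1 − 2y/D) = 2.867 rad. Then A = (D²/8)(θ − sin θ) = 2.508 m² and P = Dθ/2 = 3.986 m.
Hydraulic radius R = A/P = 2.508/3.986 = 0.6294 m.
V = (1/n) R^(2/3) √S = (1/0.015) × 0.6294^(2/3) × √0.0021 = 2.244 m/s. Hydraulic depth D_h = A/T = 2.508/2.754 = 0.9108 m.
Froude number Fr = V/√(g·D_h) = 2.244/√(9.81×0.9108) = 0.751, which is less than 1, so the flow is subcritical.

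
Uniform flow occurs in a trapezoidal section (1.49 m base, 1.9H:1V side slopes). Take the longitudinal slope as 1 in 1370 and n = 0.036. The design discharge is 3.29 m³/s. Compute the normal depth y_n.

Manning's equation rearranged: A R^(2/3) = nQ / (1·√S) = 0.036 × 3.29 / (√0.0007299) = 4.384.
Trying y = 1.08 m: A R^(2/3) = 2.794 — too small.
Trying y = 1.68 m: A R^(2/3) = 7.352 — too large.
Trying y = 1.33 m: A R^(2/3) = 4.378 — close enough.

y_n = 1.33 m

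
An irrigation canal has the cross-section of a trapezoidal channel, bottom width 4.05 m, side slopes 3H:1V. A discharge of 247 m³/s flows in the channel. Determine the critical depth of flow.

At critical depth, Q² T / (g A³) = 1, i.e. A³/T = Q²/g = 247²/9.81 = 6219.
Try y = 4.35 m: A³/T = 13650 — too large.
Try y = 3.64 m: A³/T = 6249 — ≈ 6219.

y_c = 3.64 m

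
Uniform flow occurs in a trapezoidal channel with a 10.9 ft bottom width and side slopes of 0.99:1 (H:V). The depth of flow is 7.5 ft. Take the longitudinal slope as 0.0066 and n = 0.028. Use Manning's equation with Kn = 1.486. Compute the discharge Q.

Q = 1570 ft³/s

With bottom width b = 10.9 ft and side slope z = 0.99: A = (b + zy)y = (10.9 + 0.99×7.5)×7.5 = 137.4 ft²; P = b + 2y√(1+z²) = 10.9 + 2×7.5×1.407 = 32.01 ft.
Hydraulic radius R = A/P = 137.4/32.01 = 4.294 ft.
Manning's equation: Q = (1.486/n) A R^(2/3) S^(1/2) = (1.486/0.028) × 137.4 × 4.294^(2/3) × 0.0066^(1/2) = 1570 ft³/s.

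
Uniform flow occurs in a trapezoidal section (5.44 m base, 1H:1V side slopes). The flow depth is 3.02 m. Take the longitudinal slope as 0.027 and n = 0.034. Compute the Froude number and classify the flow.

supercritical

With bottom width b = 5.44 m and side slope z = 1: A = (b + zy)y = (5.44 + 1×3.02)×3.02 = 25.55 m²; P = b + 2y√(1+z²) = 5.44 + 2×3.02×1.414 = 13.98 m.
Hydraulic radius R = A/P = 25.55/13.98 = 1.827 m.
V = (1/n) R^(2/3) √S = (1/0.034) × 1.827^(2/3) × √0.027 = 7.223 m/s. Hydraulic depth D_h = A/T = 25.55/11.48 = 2.226 m.
Froude number Fr = V/√(g·D_h) = 7.223/√(9.81×2.226) = 1.55, which is greater than 1, so the flow is supercritical.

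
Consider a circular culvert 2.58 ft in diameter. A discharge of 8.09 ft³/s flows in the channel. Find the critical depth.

y_c = 0.937 ft

At critical depth, Q² T / (g A³) = 1, i.e. A³/T = Q²/g = 8.09²/32.2 = 2.033.
Trying y = 0.775 ft: A³/T = 0.9755 — short.
Trying y = 1.06 ft: A³/T = 3.265 — over.
Trying y = 0.937 ft: A³/T = 2.032 — close enough.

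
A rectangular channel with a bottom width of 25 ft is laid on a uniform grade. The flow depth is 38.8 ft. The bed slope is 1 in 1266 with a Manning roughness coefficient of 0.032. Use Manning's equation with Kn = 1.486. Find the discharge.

Flow area A = b·y = 25 × 38.8 = 970 ft². Wetted perimeter P = b + 2y = 25 + 2×38.8 = 102.6 ft.
Hydraulic radius R = A/P = 970/102.6 = 9.454 ft.
Manning's equation: Q = (1.486/n) A R^(2/3) S^(1/2) = (1.486/0.032) × 970 × 9.454^(2/3) × 0.0007899^(1/2) = 5660 ft³/s.

Q = 5660 ft³/s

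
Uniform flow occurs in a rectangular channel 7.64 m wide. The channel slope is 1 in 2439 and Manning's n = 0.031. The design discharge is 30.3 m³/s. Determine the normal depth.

Manning's equation rearranged: A R^(2/3) = nQ / (1·√S) = 0.031 × 30.3 / (√0.00041) = 46.39.
Trying y = 3.34 m: A R^(2/3) = 37.51 — low.
Trying y = 4.55 m: A R^(2/3) = 56.58 — high.
Trying y = 3.91 m: A R^(2/3) = 46.34 — ≈ 46.39.

y_n = 3.91 m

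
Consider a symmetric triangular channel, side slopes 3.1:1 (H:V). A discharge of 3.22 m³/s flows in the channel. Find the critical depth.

y_c = 0.739 m

At critical depth, Q² T / (g A³) = 1, i.e. A³/T = Q²/g = 3.22²/9.81 = 1.057.
Trying y = 0.87 m: A³/T = 2.395 — over.
Trying y = 0.586 m: A³/T = 0.332 — short.
Trying y = 0.739 m: A³/T = 1.059 — close enough.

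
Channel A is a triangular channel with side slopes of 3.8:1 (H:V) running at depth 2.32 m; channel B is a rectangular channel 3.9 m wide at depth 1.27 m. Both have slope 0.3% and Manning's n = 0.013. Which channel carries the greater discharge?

channel A

Channel A: For a triangular section with side slope z = 3.8: A = zy² = 3.8×2.32² = 20.45 m²; P = 2y√(1+z²) = 2×2.32×3.929 = 18.23 m. Hydraulic radius R = A/P = 20.45/18.23 = 1.122 m. Q_A = (1/0.013)·20.45·1.122^(2/3)·√0.003 = 93.04 m³/s.
Channel B: Flow area A = b·y = 3.9 × 1.27 = 4.953 m². Wetted perimeter P = b + 2y = 3.9 + 2×1.27 = 6.44 m. Hydraulic radius R = A/P = 4.953/6.44 = 0.7691 m. Q_B = (1/0.013)·4.953·0.7691^(2/3)·√0.003 = 17.52 m³/s.
Q_A = 93.04 m³/s vs Q_B = 17.52 m³/s, so channel A carries more.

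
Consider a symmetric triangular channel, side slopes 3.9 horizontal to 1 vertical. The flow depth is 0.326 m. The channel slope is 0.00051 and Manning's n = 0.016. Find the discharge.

For a triangular section with side slope z = 3.9: A = zy² = 3.9×0.326² = 0.4145 m²; P = 2y√(1+z²) = 2×0.326×4.026 = 2.625 m.
Hydraulic radius R = A/P = 0.4145/2.625 = 0.1579 m.
Manning's equation: Q = (1/n) A R^(2/3) S^(1/2) = (1/0.016) × 0.4145 × 0.1579^(2/3) × 0.00051^(1/2) = 0.171 m³/s.

Q = 0.171 m³/s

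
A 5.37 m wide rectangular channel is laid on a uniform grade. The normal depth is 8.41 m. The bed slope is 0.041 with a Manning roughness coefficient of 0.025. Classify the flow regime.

Flow area A = b·y = 5.37 × 8.41 = 45.16 m². Wetted perimeter P = b + 2y = 5.37 + 2×8.41 = 22.19 m.
Hydraulic radius R = A/P = 45.16/22.19 = 2.035 m.
V = (1/n) R^(2/3) √S = (1/0.025) × 2.035^(2/3) × √0.041 = 13.01 m/s. Hydraulic depth D_h = A/T = 45.16/5.37 = 8.41 m.
Froude number Fr = V/√(g·D_h) = 13.01/√(9.81×8.41) = 1.43, which is greater than 1, so the flow is supercritical.

supercritical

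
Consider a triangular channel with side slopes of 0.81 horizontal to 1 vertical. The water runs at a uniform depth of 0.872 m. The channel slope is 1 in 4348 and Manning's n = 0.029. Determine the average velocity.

V = 0.221 m/s

For a triangular section with side slope z = 0.81: A = zy² = 0.81×0.872² = 0.6159 m²; P = 2y√(1+z²) = 2×0.872×1.287 = 2.244 m.
Hydraulic radius R = A/P = 0.6159/2.244 = 0.2744 m.
From Manning's equation, V = (1/n) R^(2/3) S^(1/2) = (1/0.029) × 0.2744^(2/3) × 0.00023^(1/2) = 0.221 m/s.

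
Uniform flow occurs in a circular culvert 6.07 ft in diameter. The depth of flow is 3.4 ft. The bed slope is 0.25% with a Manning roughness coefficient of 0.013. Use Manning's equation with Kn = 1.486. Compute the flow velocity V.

V = 7.9 ft/s

For a circular section of diameter D = 6.07 ft at depth y = 3.4 ft, the central angle is θ = 2 arccos(1 − 2y/D) = 3.383 rad. Then A = (D²/8)(θ − sin θ) = 16.68 ft² and P = Dθ/2 = 10.27 ft.
Hydraulic radius R = A/P = 16.68/10.27 = 1.625 ft.
From Manning's equation, V = (1.486/n) R^(2/3) S^(1/2) = (1.486/0.013) × 1.625^(2/3) × 0.0025^(1/2) = 7.9 ft/s.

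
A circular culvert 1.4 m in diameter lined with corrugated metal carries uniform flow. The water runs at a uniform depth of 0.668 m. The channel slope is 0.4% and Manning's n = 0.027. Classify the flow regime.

For a circular section of diameter D = 1.4 m at depth y = 0.668 m, the central angle is θ = 2 arccos(1 − 2y/D) = 3.05 rad. Then A = (D²/8)(θ − sin θ) = 0.7249 m² and P = Dθ/2 = 2.135 m.
Hydraulic radius R = A/P = 0.7249/2.135 = 0.3395 m.
V = (1/n) R^(2/3) √S = (1/0.027) × 0.3395^(2/3) × √0.004 = 1.14 m/s. Hydraulic depth D_h = A/T = 0.7249/1.399 = 0.5183 m.
Froude number Fr = V/√(g·D_h) = 1.14/√(9.81×0.5183) = 0.506, which is less than 1, so the flow is subcritical.

subcritical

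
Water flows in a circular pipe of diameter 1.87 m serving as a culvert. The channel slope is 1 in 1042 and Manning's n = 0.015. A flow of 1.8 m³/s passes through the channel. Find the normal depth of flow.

Manning's equation rearranged: A R^(2/3) = nQ / (1·√S) = 0.015 × 1.8 / (√0.0009597) = 0.8716.
Trying y = 0.775 m: A R^(2/3) = 0.5947 — low.
Trying y = 1.21 m: A R^(2/3) = 1.243 — high.
Trying y = 0.964 m: A R^(2/3) = 0.8709 — matches.

y_n = 0.964 m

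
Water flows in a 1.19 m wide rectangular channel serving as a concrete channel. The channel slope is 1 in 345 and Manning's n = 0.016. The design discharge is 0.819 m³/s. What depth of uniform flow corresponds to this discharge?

Manning's equation rearranged: A R^(2/3) = nQ / (1·√S) = 0.016 × 0.819 / (√0.002899) = 0.2434.
At y = 0.554 m: A R^(2/3) = 0.2868 — over.
At y = 0.364 m: A R^(2/3) = 0.1606 — short.
At y = 0.491 m: A R^(2/3) = 0.2435 — ≈ 0.2434.

y_n = 0.491 m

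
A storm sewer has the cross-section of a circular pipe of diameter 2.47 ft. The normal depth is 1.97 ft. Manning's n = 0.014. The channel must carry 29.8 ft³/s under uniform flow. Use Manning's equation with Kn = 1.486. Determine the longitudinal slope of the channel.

S = 0.00687

For a circular section of diameter D = 2.47 ft at depth y = 1.97 ft, the central angle is θ = 2 arccos(1 − 2y/D) = 4.416 rad. Then A = (D²/8)(θ − sin θ) = 4.098 ft² and P = Dθ/2 = 5.454 ft.
Hydraulic radius R = A/P = 4.098/5.454 = 0.7512 ft.
From Manning's equation, S = [nQ / (1.486 A R^(2/3))]² = [0.014 × 29.8 / (1.486 × 4.098 × 0.7512^(2/3))]² = 0.00687.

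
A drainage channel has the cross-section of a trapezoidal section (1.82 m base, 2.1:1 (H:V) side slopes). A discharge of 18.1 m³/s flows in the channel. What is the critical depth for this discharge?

y_c = 1.35 m

At critical depth, Q² T / (g A³) = 1, i.e. A³/T = Q²/g = 18.1²/9.81 = 33.4.
Trying y = 1.09 m: A³/T = 14.04 — too small.
Trying y = 1.55 m: A³/T = 58.43 — too large.
Trying y = 1.35 m: A³/T = 33.13 — close enough.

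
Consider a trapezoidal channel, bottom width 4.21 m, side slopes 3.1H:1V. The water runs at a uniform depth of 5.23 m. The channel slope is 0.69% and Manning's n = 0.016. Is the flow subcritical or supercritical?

supercritical

With bottom width b = 4.21 m and side slope z = 3.1: A = (b + zy)y = (4.21 + 3.1×5.23)×5.23 = 106.8 m²; P = b + 2y√(1+z²) = 4.21 + 2×5.23×3.257 = 38.28 m.
Hydraulic radius R = A/P = 106.8/38.28 = 2.79 m.
V = (1/n) R^(2/3) √S = (1/0.016) × 2.79^(2/3) × √0.0069 = 10.29 m/s. Hydraulic depth D_h = A/T = 106.8/36.64 = 2.916 m.
Froude number Fr = V/√(g·D_h) = 10.29/√(9.81×2.916) = 1.92, which is greater than 1, so the flow is supercritical.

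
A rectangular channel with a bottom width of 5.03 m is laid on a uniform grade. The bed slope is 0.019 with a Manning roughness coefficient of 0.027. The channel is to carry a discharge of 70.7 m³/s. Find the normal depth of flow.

y_n = 2.4 m

Manning's equation rearranged: A R^(2/3) = nQ / (1·√S) = 0.027 × 70.7 / (√0.019) = 13.85.
Try y = 2.76 m: A R^(2/3) = 16.67 — high.
Try y = 2.4 m: A R^(2/3) = 13.84 — ≈ 13.85.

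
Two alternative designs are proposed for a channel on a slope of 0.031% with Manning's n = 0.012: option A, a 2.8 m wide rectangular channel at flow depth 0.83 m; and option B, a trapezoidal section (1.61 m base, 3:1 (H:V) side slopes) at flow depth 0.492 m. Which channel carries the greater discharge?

Channel A: Flow area A = b·y = 2.8 × 0.83 = 2.324 m². Wetted perimeter P = b + 2y = 2.8 + 2×0.83 = 4.46 m. Hydraulic radius R = A/P = 2.324/4.46 = 0.5211 m. Q_A = (1/0.012)·2.324·0.5211^(2/3)·√0.00031 = 2.208 m³/s.
Channel B: With bottom width b = 1.61 m and side slope z = 3: A = (b + zy)y = (1.61 + 3×0.492)×0.492 = 1.518 m²; P = b + 2y√(1+z²) = 1.61 + 2×0.492×3.162 = 4.722 m. Hydraulic radius R = A/P = 1.518/4.722 = 0.3216 m. Q_B = (1/0.012)·1.518·0.3216^(2/3)·√0.00031 = 1.046 m³/s.
Q_A = 2.208 m³/s vs Q_B = 1.046 m³/s, so channel A carries more.

channel A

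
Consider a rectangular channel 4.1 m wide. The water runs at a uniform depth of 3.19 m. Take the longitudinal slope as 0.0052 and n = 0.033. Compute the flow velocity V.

V = 2.53 m/s

Flow area A = b·y = 4.1 × 3.19 = 13.08 m². Wetted perimeter P = b + 2y = 4.1 + 2×3.19 = 10.48 m.
Hydraulic radius R = A/P = 13.08/10.48 = 1.248 m.
From Manning's equation, V = (1/n) R^(2/3) S^(1/2) = (1/0.033) × 1.248^(2/3) × 0.0052^(1/2) = 2.53 m/s.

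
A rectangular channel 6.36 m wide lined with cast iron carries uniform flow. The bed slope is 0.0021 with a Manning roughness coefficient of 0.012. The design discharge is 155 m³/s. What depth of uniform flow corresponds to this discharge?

y_n = 4.28 m

Manning's equation rearranged: A R^(2/3) = nQ / (1·√S) = 0.012 × 155 / (√0.0021) = 40.59.
Try y = 3.18 m: A R^(2/3) = 27.55 — too small.
Try y = 5.18 m: A R^(2/3) = 51.78 — too large.
Try y = 4.28 m: A R^(2/3) = 40.64 — matches.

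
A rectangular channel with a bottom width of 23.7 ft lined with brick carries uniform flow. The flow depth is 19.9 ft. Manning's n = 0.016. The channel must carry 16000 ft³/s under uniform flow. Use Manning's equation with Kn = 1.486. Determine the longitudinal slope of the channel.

S = 0.00921

Flow area A = b·y = 23.7 × 19.9 = 471.6 ft². Wetted perimeter P = b + 2y = 23.7 + 2×19.9 = 63.5 ft.
Hydraulic radius R = A/P = 471.6/63.5 = 7.427 ft.
From Manning's equation, S = [nQ / (1.486 A R^(2/3))]² = [0.016 × 16000 / (1.486 × 471.6 × 7.427^(2/3))]² = 0.00921.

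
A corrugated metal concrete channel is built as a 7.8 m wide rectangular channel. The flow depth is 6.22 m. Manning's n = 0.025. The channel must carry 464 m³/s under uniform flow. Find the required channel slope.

S = 0.0178

Flow area A = b·y = 7.8 × 6.22 = 48.52 m². Wetted perimeter P = b + 2y = 7.8 + 2×6.22 = 20.24 m.
Hydraulic radius R = A/P = 48.52/20.24 = 2.397 m.
From Manning's equation, S = [nQ / (1 A R^(2/3))]² = [0.025 × 464 / (1 × 48.52 × 2.397^(2/3))]² = 0.0178.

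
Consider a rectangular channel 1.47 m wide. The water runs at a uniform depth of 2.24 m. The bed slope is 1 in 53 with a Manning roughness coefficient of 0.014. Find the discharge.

Q = 21.8 m³/s

Flow area A = b·y = 1.47 × 2.24 = 3.293 m². Wetted perimeter P = b + 2y = 1.47 + 2×2.24 = 5.95 m.
Hydraulic radius R = A/P = 3.293/5.95 = 0.5534 m.
Manning's equation: Q = (1/n) A R^(2/3) S^(1/2) = (1/0.014) × 3.293 × 0.5534^(2/3) × 0.01887^(1/2) = 21.8 m³/s.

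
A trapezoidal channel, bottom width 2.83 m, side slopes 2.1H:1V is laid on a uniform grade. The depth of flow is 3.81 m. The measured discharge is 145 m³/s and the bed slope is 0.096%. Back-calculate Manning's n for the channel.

n = 0.014

With bottom width b = 2.83 m and side slope z = 2.1: A = (b + zy)y = (2.83 + 2.1×3.81)×3.81 = 41.27 m²; P = b + 2y√(1+z²) = 2.83 + 2×3.81×2.326 = 20.55 m.
Hydraulic radius R = A/P = 41.27/20.55 = 2.008 m.
Rearranging Manning's equation: n = (1/Q) A R^(2/3) S^(1/2) = (1/145) × 41.27 × 2.008^(2/3) × √0.00096 = 0.014.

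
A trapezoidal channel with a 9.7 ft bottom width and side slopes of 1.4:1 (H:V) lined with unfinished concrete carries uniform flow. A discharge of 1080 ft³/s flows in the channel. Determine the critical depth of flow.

At critical depth, Q² T / (g A³) = 1, i.e. A³/T = Q²/g = 1080²/32.2 = 36220.
Trying y = 4.87 ft: A³/T = 22310 — short.
Trying y = 6.24 ft: A³/T = 56030 — over.
Trying y = 5.55 ft: A³/T = 36110 — matches.

y_c = 5.55 ft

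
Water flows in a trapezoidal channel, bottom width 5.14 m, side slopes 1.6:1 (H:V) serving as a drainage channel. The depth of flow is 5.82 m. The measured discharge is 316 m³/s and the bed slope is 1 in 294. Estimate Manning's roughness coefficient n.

With bottom width b = 5.14 m and side slope z = 1.6: A = (b + zy)y = (5.14 + 1.6×5.82)×5.82 = 84.11 m²; P = b + 2y√(1+z²) = 5.14 + 2×5.82×1.887 = 27.1 m.
Hydraulic radius R = A/P = 84.11/27.1 = 3.103 m.
Rearranging Manning's equation: n = (1/Q) A R^(2/3) S^(1/2) = (1/316) × 84.11 × 3.103^(2/3) × √0.003401 = 0.033.

n = 0.033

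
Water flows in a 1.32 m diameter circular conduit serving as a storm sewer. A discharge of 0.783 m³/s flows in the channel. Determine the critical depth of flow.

y_c = 0.463 m

At critical depth, Q² T / (g A³) = 1, i.e. A³/T = Q²/g = 0.783²/9.81 = 0.0625.
Try y = 0.581 m: A³/T = 0.149 — over.
Try y = 0.316 m: A³/T = 0.01415 — short.
Try y = 0.463 m: A³/T = 0.06228 — close enough.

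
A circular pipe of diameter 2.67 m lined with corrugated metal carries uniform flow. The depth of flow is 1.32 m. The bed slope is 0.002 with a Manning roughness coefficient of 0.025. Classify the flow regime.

subcritical

For a circular section of diameter D = 2.67 m at depth y = 1.32 m, the central angle is θ = 2 arccos(1 − 2y/D) = 3.119 rad. Then A = (D²/8)(θ − sin θ) = 2.759 m² and P = Dθ/2 = 4.164 m.
Hydraulic radius R = A/P = 2.759/4.164 = 0.6627 m.
V = (1/n) R^(2/3) √S = (1/0.025) × 0.6627^(2/3) × √0.002 = 1.36 m/s. Hydraulic depth D_h = A/T = 2.759/2.67 = 1.034 m.
Froude number Fr = V/√(g·D_h) = 1.36/√(9.81×1.034) = 0.427, which is less than 1, so the flow is subcritical.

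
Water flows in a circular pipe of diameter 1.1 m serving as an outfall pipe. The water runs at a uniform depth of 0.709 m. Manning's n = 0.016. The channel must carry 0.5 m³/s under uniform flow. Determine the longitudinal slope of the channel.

For a circular section of diameter D = 1.1 m at depth y = 0.709 m, the central angle is θ = 2 arccos(1 − 2y/D) = 3.728 rad. Then A = (D²/8)(θ − sin θ) = 0.6476 m² and P = Dθ/2 = 2.05 m.
Hydraulic radius R = A/P = 0.6476/2.05 = 0.3158 m.
From Manning's equation, S = [nQ / (1 A R^(2/3))]² = [0.016 × 0.5 / (1 × 0.6476 × 0.3158^(2/3))]² = 0.00071.

S = 0.00071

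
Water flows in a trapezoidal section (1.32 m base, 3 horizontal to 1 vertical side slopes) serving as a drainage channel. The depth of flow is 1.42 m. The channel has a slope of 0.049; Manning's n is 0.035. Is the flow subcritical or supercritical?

supercritical

With bottom width b = 1.32 m and side slope z = 3: A = (b + zy)y = (1.32 + 3×1.42)×1.42 = 7.924 m²; P = b + 2y√(1+z²) = 1.32 + 2×1.42×3.162 = 10.3 m.
Hydraulic radius R = A/P = 7.924/10.3 = 0.7692 m.
V = (1/n) R^(2/3) √S = (1/0.035) × 0.7692^(2/3) × √0.049 = 5.31 m/s. Hydraulic depth D_h = A/T = 7.924/9.84 = 0.8052 m.
Froude number Fr = V/√(g·D_h) = 5.31/√(9.81×0.8052) = 1.89, which is greater than 1, so the flow is supercritical.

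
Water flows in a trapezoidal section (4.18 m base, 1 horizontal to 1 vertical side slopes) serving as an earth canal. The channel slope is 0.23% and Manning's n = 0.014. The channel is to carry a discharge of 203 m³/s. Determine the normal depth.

y_n = 4.2 m

Manning's equation rearranged: A R^(2/3) = nQ / (1·√S) = 0.014 × 203 / (√0.0023) = 59.26.
At y = 5.19 m: A R^(2/3) = 91.44 — high.
At y = 3.63 m: A R^(2/3) = 44.44 — low.
At y = 4.2 m: A R^(2/3) = 59.38 — close enough.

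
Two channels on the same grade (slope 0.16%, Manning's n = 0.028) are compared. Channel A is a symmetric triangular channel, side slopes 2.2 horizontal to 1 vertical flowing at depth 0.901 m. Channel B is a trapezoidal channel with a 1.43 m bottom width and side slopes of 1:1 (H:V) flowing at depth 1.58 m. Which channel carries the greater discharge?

Channel A: For a triangular section with side slope z = 2.2: A = zy² = 2.2×0.901² = 1.786 m²; P = 2y√(1+z²) = 2×0.901×2.417 = 4.355 m. Hydraulic radius R = A/P = 1.786/4.355 = 0.4101 m. Q_A = (1/0.028)·1.786·0.4101^(2/3)·√0.0016 = 1.408 m³/s.
Channel B: With bottom width b = 1.43 m and side slope z = 1: A = (b + zy)y = (1.43 + 1×1.58)×1.58 = 4.756 m²; P = b + 2y√(1+z²) = 1.43 + 2×1.58×1.414 = 5.899 m. Hydraulic radius R = A/P = 4.756/5.899 = 0.8062 m. Q_B = (1/0.028)·4.756·0.8062^(2/3)·√0.0016 = 5.885 m³/s.
Q_A = 1.408 m³/s vs Q_B = 5.885 m³/s, so channel B carries more.

channel B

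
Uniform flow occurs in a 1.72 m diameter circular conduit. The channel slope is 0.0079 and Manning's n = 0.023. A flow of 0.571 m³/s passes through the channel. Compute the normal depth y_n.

Manning's equation rearranged: A R^(2/3) = nQ / (1·√S) = 0.023 × 0.571 / (√0.0079) = 0.1478.
Try y = 0.294 m: A R^(2/3) = 0.08418 — short.
Try y = 0.44 m: A R^(2/3) = 0.1898 — over.
Try y = 0.388 m: A R^(2/3) = 0.1477 — matches.

y_n = 0.388 m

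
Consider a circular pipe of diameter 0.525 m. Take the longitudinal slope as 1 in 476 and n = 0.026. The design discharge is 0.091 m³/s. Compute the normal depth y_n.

Manning's equation rearranged: A R^(2/3) = nQ / (1·√S) = 0.026 × 0.091 / (√0.002101) = 0.05162.
Trying y = 0.295 m: A R^(2/3) = 0.03389 — low.
Trying y = 0.398 m: A R^(2/3) = 0.05161 — close enough.

y_n = 0.398 m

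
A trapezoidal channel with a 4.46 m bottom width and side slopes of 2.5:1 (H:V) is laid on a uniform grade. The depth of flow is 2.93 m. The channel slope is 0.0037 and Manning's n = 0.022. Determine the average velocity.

V = 3.95 m/s

With bottom width b = 4.46 m and side slope z = 2.5: A = (b + zy)y = (4.46 + 2.5×2.93)×2.93 = 34.53 m²; P = b + 2y√(1+z²) = 4.46 + 2×2.93×2.693 = 20.24 m.
Hydraulic radius R = A/P = 34.53/20.24 = 1.706 m.
From Manning's equation, V = (1/n) R^(2/3) S^(1/2) = (1/0.022) × 1.706^(2/3) × 0.0037^(1/2) = 3.95 m/s.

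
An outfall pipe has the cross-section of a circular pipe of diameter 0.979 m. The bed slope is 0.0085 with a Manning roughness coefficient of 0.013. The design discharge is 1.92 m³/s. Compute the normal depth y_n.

Manning's equation rearranged: A R^(2/3) = nQ / (1·√S) = 0.013 × 1.92 / (√0.0085) = 0.2707.
At y = 0.583 m: A R^(2/3) = 0.1956 — low.
At y = 0.882 m: A R^(2/3) = 0.314 — high.
At y = 0.739 m: A R^(2/3) = 0.2706 — close enough.

y_n = 0.739 m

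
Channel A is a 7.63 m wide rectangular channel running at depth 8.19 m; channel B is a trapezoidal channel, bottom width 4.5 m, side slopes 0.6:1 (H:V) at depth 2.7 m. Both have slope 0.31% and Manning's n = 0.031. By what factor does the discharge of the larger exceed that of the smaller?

5.39

Channel A: Flow area A = b·y = 7.63 × 8.19 = 62.49 m². Wetted perimeter P = b + 2y = 7.63 + 2×8.19 = 24.01 m. Hydraulic radius R = A/P = 62.49/24.01 = 2.603 m. Q_A = (1/0.031)·62.49·2.603^(2/3)·√0.0031 = 212.4 m³/s.
Channel B: With bottom width b = 4.5 m and side slope z = 0.6: A = (b + zy)y = (4.5 + 0.6×2.7)×2.7 = 16.52 m²; P = b + 2y√(1+z²) = 4.5 + 2×2.7×1.166 = 10.8 m. Hydraulic radius R = A/P = 16.52/10.8 = 1.53 m. Q_B = (1/0.031)·16.52·1.53^(2/3)·√0.0031 = 39.41 m³/s.
The larger discharge is 212.4 m³/s and the smaller is 39.41 m³/s; the ratio is 5.39.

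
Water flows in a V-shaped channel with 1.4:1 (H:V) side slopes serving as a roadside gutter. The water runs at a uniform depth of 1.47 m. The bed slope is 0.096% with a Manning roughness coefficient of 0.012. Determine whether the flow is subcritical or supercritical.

subcritical

For a triangular section with side slope z = 1.4: A = zy² = 1.4×1.47² = 3.025 m²; P = 2y√(1+z²) = 2×1.47×1.72 = 5.058 m.
Hydraulic radius R = A/P = 3.025/5.058 = 0.5981 m.
V = (1/n) R^(2/3) √S = (1/0.012) × 0.5981^(2/3) × √0.00096 = 1.833 m/s. Hydraulic depth D_h = A/T = 3.025/4.116 = 0.735 m.
Froude number Fr = V/√(g·D_h) = 1.833/√(9.81×0.735) = 0.683, which is less than 1, so the flow is subcritical.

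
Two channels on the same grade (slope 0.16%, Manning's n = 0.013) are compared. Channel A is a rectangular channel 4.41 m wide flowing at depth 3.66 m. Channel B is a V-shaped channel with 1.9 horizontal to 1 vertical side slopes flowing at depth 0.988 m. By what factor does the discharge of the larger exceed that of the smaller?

18.7

Channel A: Flow area A = b·y = 4.41 × 3.66 = 16.14 m². Wetted perimeter P = b + 2y = 4.41 + 2×3.66 = 11.73 m. Hydraulic radius R = A/P = 16.14/11.73 = 1.376 m. Q_A = (1/0.013)·16.14·1.376^(2/3)·√0.0016 = 61.44 m³/s.
Channel B: For a triangular section with side slope z = 1.9: A = zy² = 1.9×0.988² = 1.855 m²; P = 2y√(1+z²) = 2×0.988×2.147 = 4.243 m. Hydraulic radius R = A/P = 1.855/4.243 = 0.4371 m. Q_B = (1/0.013)·1.855·0.4371^(2/3)·√0.0016 = 3.287 m³/s.
The larger discharge is 61.44 m³/s and the smaller is 3.287 m³/s; the ratio is 18.7.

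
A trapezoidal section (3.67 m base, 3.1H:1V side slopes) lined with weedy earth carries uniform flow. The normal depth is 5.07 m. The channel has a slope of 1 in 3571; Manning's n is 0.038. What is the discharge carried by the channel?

Q = 83.5 m³/s

With bottom width b = 3.67 m and side slope z = 3.1: A = (b + zy)y = (3.67 + 3.1×5.07)×5.07 = 98.29 m²; P = b + 2y√(1+z²) = 3.67 + 2×5.07×3.257 = 36.7 m.
Hydraulic radius R = A/P = 98.29/36.7 = 2.678 m.
Manning's equation: Q = (1/n) A R^(2/3) S^(1/2) = (1/0.038) × 98.29 × 2.678^(2/3) × 0.00028^(1/2) = 83.5 m³/s.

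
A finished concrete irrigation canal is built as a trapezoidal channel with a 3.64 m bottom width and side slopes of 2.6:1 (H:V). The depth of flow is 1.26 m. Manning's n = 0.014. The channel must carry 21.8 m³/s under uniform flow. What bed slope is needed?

S = 0.0016

With bottom width b = 3.64 m and side slope z = 2.6: A = (b + zy)y = (3.64 + 2.6×1.26)×1.26 = 8.714 m²; P = b + 2y√(1+z²) = 3.64 + 2×1.26×2.786 = 10.66 m.
Hydraulic radius R = A/P = 8.714/10.66 = 0.8175 m.
From Manning's equation, S = [nQ / (1 A R^(2/3))]² = [0.014 × 21.8 / (1 × 8.714 × 0.8175^(2/3))]² = 0.0016.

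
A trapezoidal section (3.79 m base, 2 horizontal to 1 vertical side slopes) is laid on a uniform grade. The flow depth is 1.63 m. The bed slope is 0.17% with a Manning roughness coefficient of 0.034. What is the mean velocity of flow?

With bottom width b = 3.79 m and side slope z = 2: A = (b + zy)y = (3.79 + 2×1.63)×1.63 = 11.49 m²; P = b + 2y√(1+z²) = 3.79 + 2×1.63×2.236 = 11.08 m.
Hydraulic radius R = A/P = 11.49/11.08 = 1.037 m.
From Manning's equation, V = (1/n) R^(2/3) S^(1/2) = (1/0.034) × 1.037^(2/3) × 0.0017^(1/2) = 1.24 m/s.

V = 1.24 m/s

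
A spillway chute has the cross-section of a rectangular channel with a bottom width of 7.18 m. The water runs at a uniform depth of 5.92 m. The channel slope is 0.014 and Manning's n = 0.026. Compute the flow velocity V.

Flow area A = b·y = 7.18 × 5.92 = 42.51 m². Wetted perimeter P = b + 2y = 7.18 + 2×5.92 = 19.02 m.
Hydraulic radius R = A/P = 42.51/19.02 = 2.235 m.
From Manning's equation, V = (1/n) R^(2/3) S^(1/2) = (1/0.026) × 2.235^(2/3) × 0.014^(1/2) = 7.78 m/s.

V = 7.78 m/s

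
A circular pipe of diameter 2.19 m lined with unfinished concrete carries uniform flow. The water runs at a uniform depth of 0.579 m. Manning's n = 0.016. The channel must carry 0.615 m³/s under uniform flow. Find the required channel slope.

S = 0.000651

For a circular section of diameter D = 2.19 m at depth y = 0.579 m, the central angle is θ = 2 arccos(1 − 2y/D) = 2.16 rad. Then A = (D²/8)(θ − sin θ) = 0.7967 m² and P = Dθ/2 = 2.365 m.
Hydraulic radius R = A/P = 0.7967/2.365 = 0.3368 m.
From Manning's equation, S = [nQ / (1 A R^(2/3))]² = [0.016 × 0.615 / (1 × 0.7967 × 0.3368^(2/3))]² = 0.000651.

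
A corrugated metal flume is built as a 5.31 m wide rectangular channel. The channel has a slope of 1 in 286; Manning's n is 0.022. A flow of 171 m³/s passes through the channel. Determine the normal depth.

y_n = 7.63 m

Manning's equation rearranged: A R^(2/3) = nQ / (1·√S) = 0.022 × 171 / (√0.003497) = 63.62.
Trying y = 8.51 m: A R^(2/3) = 72.3 — too large.
Trying y = 6.16 m: A R^(2/3) = 49.39 — too small.
Trying y = 7.63 m: A R^(2/3) = 63.66 — ≈ 63.62.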